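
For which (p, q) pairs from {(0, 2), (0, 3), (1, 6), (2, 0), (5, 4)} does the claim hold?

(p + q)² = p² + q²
Testing each pair:
(0, 2): LHS = 4, RHS = 4 → holds
(0, 3): LHS = 9, RHS = 9 → holds
(1, 6): LHS = 49, RHS = 37 → fails
(2, 0): LHS = 4, RHS = 4 → holds
(5, 4): LHS = 81, RHS = 41 → fails

3 of 5 pairs satisfy the claim.

Answer: (0, 2), (0, 3), (2, 0)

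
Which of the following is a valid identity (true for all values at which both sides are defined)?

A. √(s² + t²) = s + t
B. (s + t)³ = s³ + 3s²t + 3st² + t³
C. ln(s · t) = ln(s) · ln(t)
A: fails at (3, 5) — LHS = √(34) ≈ 5.831, RHS = 8.
B: holds — e.g. at (4, 5), both sides equal 729.
C: fails at (5, 8) — LHS = ln(40) ≈ 3.689, RHS = ln(5)·ln(8) ≈ 3.347.

Answer: B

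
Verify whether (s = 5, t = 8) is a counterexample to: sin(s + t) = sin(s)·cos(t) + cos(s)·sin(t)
No

Substituting s = 5, t = 8:
LHS = sin(5 + 8) = sin(13) ≈ 0.4202
RHS = sin(5)·cos(8) + cos(5)·sin(8) = sin(5)·cos(8) + sin(8)·cos(5) ≈ 0.4202

The sides agree, so this pair does not disprove the claim.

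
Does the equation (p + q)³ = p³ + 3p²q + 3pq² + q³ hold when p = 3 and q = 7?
Holds

Substituting p = 3, q = 7:

LHS = (3 + 7)³ = 1000
RHS = 3³ + 3·3²·7 + 3·3·7² + 7³ = 1000

LHS = RHS, so the equation holds at this point.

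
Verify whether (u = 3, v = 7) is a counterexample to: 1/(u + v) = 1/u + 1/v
Substituting u = 3, v = 7:
LHS = 1/(3 + 7) = 1/10
RHS = 1/3 + 1/7 = 10/21

Since LHS ≠ RHS, this pair disproves the claim.

Answer: Yes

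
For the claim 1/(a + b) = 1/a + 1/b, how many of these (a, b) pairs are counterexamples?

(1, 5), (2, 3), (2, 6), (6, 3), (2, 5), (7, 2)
Testing each pair:
(1, 5): LHS = 1/6, RHS = 6/5 → counterexample
(2, 3): LHS = 1/5, RHS = 5/6 → counterexample
(2, 6): LHS = 1/8, RHS = 2/3 → counterexample
(6, 3): LHS = 1/9, RHS = 1/2 → counterexample
(2, 5): LHS = 1/7, RHS = 7/10 → counterexample
(7, 2): LHS = 1/9, RHS = 9/14 → counterexample

That makes 6 counterexamples.

Answer: 6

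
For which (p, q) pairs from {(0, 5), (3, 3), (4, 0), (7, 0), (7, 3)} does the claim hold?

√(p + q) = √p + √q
(0, 5), (4, 0), (7, 0)

Testing each pair:
(0, 5): LHS = √(5) ≈ 2.236, RHS = √(5) ≈ 2.236 → holds
(3, 3): LHS = √(6) ≈ 2.449, RHS = 2·√(3) ≈ 3.464 → fails
(4, 0): LHS = 2, RHS = 2 → holds
(7, 0): LHS = √(7) ≈ 2.646, RHS = √(7) ≈ 2.646 → holds
(7, 3): LHS = √(10) ≈ 3.162, RHS = √(3) + √(7) ≈ 4.378 → fails

3 of 5 pairs satisfy the claim.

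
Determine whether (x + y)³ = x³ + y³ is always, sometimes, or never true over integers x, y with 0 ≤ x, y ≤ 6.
Sometimes true

It holds at (x, y) = (0, 5) (both sides equal 125), but fails at (x, y) = (3, 5) (LHS = 512, RHS = 152).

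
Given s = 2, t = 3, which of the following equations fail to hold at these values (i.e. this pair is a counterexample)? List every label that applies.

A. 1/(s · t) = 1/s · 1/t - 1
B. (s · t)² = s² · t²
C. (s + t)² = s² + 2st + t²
A

Evaluating each claim at the given values:
A. LHS = 1/6, RHS = -5/6 → fails here (LHS ≠ RHS)
B. LHS = 36, RHS = 36 → holds here (LHS = RHS)
C. LHS = 25, RHS = 25 → holds here (LHS = RHS)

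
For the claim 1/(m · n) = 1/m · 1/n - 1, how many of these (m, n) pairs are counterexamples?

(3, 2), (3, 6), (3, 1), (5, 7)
Testing each pair:
(3, 2): LHS = 1/6, RHS = -5/6 → counterexample
(3, 6): LHS = 1/18, RHS = -17/18 → counterexample
(3, 1): LHS = 1/3, RHS = -2/3 → counterexample
(5, 7): LHS = 1/35, RHS = -34/35 → counterexample

That makes 4 counterexamples.

Answer: 4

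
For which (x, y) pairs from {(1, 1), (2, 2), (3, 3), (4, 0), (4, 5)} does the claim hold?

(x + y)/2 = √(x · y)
(1, 1), (2, 2), (3, 3)

Testing each pair:
(1, 1): LHS = 1, RHS = 1 → holds
(2, 2): LHS = 2, RHS = 2 → holds
(3, 3): LHS = 3, RHS = 3 → holds
(4, 0): LHS = 2, RHS = 0 → fails
(4, 5): LHS = 9/2, RHS = 2·√(5) ≈ 4.472 → fails

3 of 5 pairs satisfy the claim.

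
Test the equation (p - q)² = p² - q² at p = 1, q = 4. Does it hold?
Substituting p = 1, q = 4:

LHS = (1 - 4)² = 9
RHS = 1² - 4² = -15

LHS ≠ RHS, so the equation does not hold at this point.

Answer: Fails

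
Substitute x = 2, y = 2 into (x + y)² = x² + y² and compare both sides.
LHS = (2 + 2)² = 16
RHS = 2² + 2² = 8

LHS ≠ RHS, so the equation does not hold here.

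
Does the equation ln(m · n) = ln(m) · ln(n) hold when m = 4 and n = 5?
Substituting m = 4, n = 5:

LHS = ln(4 · 5) = ln(20) ≈ 2.996
RHS = ln(4) · ln(5) ≈ 2.231

LHS ≠ RHS, so the equation does not hold at this point.

Answer: Fails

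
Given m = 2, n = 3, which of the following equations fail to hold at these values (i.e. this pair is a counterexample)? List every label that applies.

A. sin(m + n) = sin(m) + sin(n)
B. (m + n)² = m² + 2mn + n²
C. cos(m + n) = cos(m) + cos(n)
A, C

Evaluating each claim at the given values:
A. LHS = sin(5) ≈ -0.9589, RHS = sin(3) + sin(2) ≈ 1.05 → fails here (LHS ≠ RHS)
B. LHS = 25, RHS = 25 → holds here (LHS = RHS)
C. LHS = cos(5) ≈ 0.2837, RHS = cos(3) + cos(2) ≈ -1.406 → fails here (LHS ≠ RHS)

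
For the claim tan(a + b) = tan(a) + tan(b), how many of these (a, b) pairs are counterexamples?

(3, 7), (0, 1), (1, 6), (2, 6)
3

Testing each pair:
(3, 7): LHS = tan(10) ≈ 0.6484, RHS = tan(3) + tan(7) ≈ 0.7289 → counterexample
(0, 1): LHS = tan(1) ≈ 1.557, RHS = tan(1) ≈ 1.557 → satisfies claim
(1, 6): LHS = tan(7) ≈ 0.8714, RHS = tan(6) + tan(1) ≈ 1.266 → counterexample
(2, 6): LHS = tan(8) ≈ -6.8, RHS = tan(2) + tan(6) ≈ -2.476 → counterexample

That makes 3 counterexamples.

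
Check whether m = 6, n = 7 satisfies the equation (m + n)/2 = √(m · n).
Fails

Substituting m = 6, n = 7:

LHS = (6 + 7)/2 = 13/2
RHS = √(6 · 7) = √(42) ≈ 6.481

LHS ≠ RHS, so the equation does not hold at this point.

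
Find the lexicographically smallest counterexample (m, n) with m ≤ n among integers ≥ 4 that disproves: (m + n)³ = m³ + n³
(m, n) = (4, 4)

Substituting (4, 4) into the claim:
LHS = (4 + 4)³ = 512
RHS = 4³ + 4³ = 128

Since LHS ≠ RHS, this pair disproves the claim, and no lexicographically smaller pair (m ≤ n, integers ≥ 4) does.

For instance (9, 11) is also a counterexample (LHS = 8000, RHS = 2060), but it's lexicographically larger.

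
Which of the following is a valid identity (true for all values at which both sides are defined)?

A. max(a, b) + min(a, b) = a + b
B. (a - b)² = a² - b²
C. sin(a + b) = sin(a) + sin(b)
A

A: holds — e.g. at (1, 3), both sides equal 4.
B: fails at (2, 4) — LHS = 4, RHS = -12.
C: fails at (6, 7) — LHS = sin(13) ≈ 0.4202, RHS = sin(6) + sin(7) ≈ 0.3776.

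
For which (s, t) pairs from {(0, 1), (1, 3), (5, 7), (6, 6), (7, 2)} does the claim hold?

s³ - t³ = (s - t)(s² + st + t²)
Testing each pair:
(0, 1): LHS = -1, RHS = -1 → holds
(1, 3): LHS = -26, RHS = -26 → holds
(5, 7): LHS = -218, RHS = -218 → holds
(6, 6): LHS = 0, RHS = 0 → holds
(7, 2): LHS = 335, RHS = 335 → holds

Every pair satisfies the claim.

Answer: All pairs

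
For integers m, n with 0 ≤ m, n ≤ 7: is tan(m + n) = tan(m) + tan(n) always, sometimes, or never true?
Sometimes true

It holds at (m, n) = (0, 2) (both sides equal tan(2) ≈ -2.185), but fails at (m, n) = (7, 2) (LHS = tan(9) ≈ -0.4523, RHS = tan(2) + tan(7) ≈ -1.314).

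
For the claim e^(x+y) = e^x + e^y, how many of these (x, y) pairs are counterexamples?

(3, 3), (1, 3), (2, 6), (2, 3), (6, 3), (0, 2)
Testing each pair:
(3, 3): LHS = e^6 ≈ 403.4, RHS = 2·e^3 ≈ 40.17 → counterexample
(1, 3): LHS = e^4 ≈ 54.6, RHS = e + e^3 ≈ 22.8 → counterexample
(2, 6): LHS = e^8 ≈ 2981, RHS = e^2 + e^6 ≈ 410.8 → counterexample
(2, 3): LHS = e^5 ≈ 148.4, RHS = e^2 + e^3 ≈ 27.47 → counterexample
(6, 3): LHS = e^9 ≈ 8103, RHS = e^3 + e^6 ≈ 423.5 → counterexample
(0, 2): LHS = e^2 ≈ 7.389, RHS = 1 + e^2 ≈ 8.389 → counterexample

That makes 6 counterexamples.

Answer: 6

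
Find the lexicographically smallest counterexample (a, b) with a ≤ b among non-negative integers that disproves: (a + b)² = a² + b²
(a, b) = (1, 1)

At (0, 3): both sides equal 9, so it holds there.

Substituting (1, 1) into the claim:
LHS = (1 + 1)² = 4
RHS = 1² + 1² = 2

Since LHS ≠ RHS, this pair disproves the claim, and no lexicographically smaller pair (a ≤ b, non-negative integers) does.

For instance (1, 4) is also a counterexample (LHS = 25, RHS = 17), but it's lexicographically larger.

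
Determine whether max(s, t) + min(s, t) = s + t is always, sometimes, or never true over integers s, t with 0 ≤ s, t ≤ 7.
The identity holds for every pair in the range. For instance at (s, t) = (7, 0): both sides equal 7.

Answer: Always true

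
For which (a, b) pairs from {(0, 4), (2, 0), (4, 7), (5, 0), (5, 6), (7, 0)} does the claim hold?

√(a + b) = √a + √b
(0, 4), (2, 0), (5, 0), (7, 0)

Testing each pair:
(0, 4): LHS = 2, RHS = 2 → holds
(2, 0): LHS = √(2) ≈ 1.414, RHS = √(2) ≈ 1.414 → holds
(4, 7): LHS = √(11) ≈ 3.317, RHS = 2 + √(7) ≈ 4.646 → fails
(5, 0): LHS = √(5) ≈ 2.236, RHS = √(5) ≈ 2.236 → holds
(5, 6): LHS = √(11) ≈ 3.317, RHS = √(5) + √(6) ≈ 4.686 → fails
(7, 0): LHS = √(7) ≈ 2.646, RHS = √(7) ≈ 2.646 → holds

4 of 6 pairs satisfy the claim.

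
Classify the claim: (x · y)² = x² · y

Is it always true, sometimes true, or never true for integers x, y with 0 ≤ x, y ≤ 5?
It holds at (x, y) = (0, 3) (both sides equal 0), but fails at (x, y) = (5, 5) (LHS = 625, RHS = 125).

Answer: Sometimes true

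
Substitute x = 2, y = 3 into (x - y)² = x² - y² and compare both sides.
LHS = (2 - 3)² = 1
RHS = 2² - 3² = -5

LHS ≠ RHS, so the equation does not hold here.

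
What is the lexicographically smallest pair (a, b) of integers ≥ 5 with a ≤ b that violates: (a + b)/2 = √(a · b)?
At (5, 5): both sides equal 5, so it holds there.

Substituting (5, 6) into the claim:
LHS = (5 + 6)/2 = 11/2
RHS = √(5 · 6) = √(30) ≈ 5.477

Since LHS ≠ RHS, this pair disproves the claim, and no lexicographically smaller pair (a ≤ b, integers ≥ 5) does.

For instance (6, 10) is also a counterexample (LHS = 8, RHS = 2·√(15) ≈ 7.746), but it's lexicographically larger.

Answer: (a, b) = (5, 6)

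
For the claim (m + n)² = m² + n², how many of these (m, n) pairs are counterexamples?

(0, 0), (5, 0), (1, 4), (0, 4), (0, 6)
1

Testing each pair:
(0, 0): LHS = 0, RHS = 0 → satisfies claim
(5, 0): LHS = 25, RHS = 25 → satisfies claim
(1, 4): LHS = 25, RHS = 17 → counterexample
(0, 4): LHS = 16, RHS = 16 → satisfies claim
(0, 6): LHS = 36, RHS = 36 → satisfies claim

That makes 1 counterexample.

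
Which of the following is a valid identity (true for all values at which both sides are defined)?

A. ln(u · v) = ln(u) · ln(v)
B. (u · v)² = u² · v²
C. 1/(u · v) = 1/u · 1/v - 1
B

A: fails at (2, 7) — LHS = ln(14) ≈ 2.639, RHS = ln(2)·ln(7) ≈ 1.349.
B: holds — e.g. at (6, 7), both sides equal 1764.
C: fails at (1, 3) — LHS = 1/3, RHS = -2/3.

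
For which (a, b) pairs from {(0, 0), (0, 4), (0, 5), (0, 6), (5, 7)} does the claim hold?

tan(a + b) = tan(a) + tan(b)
(0, 0), (0, 4), (0, 5), (0, 6)

Testing each pair:
(0, 0): LHS = 0, RHS = 0 → holds
(0, 4): LHS = tan(4) ≈ 1.158, RHS = tan(4) ≈ 1.158 → holds
(0, 5): LHS = tan(5) ≈ -3.381, RHS = tan(5) ≈ -3.381 → holds
(0, 6): LHS = tan(6) ≈ -0.291, RHS = tan(6) ≈ -0.291 → holds
(5, 7): LHS = tan(12) ≈ -0.6359, RHS = tan(5) + tan(7) ≈ -2.509 → fails

4 of 5 pairs satisfy the claim.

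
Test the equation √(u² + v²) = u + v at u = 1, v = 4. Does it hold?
Fails

Substituting u = 1, v = 4:

LHS = √(1² + 4²) = √(17) ≈ 4.123
RHS = 1 + 4 = 5

LHS ≠ RHS, so the equation does not hold at this point.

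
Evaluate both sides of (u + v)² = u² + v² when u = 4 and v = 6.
LHS = (4 + 6)² = 100
RHS = 4² + 6² = 52

LHS ≠ RHS, so the equation does not hold here.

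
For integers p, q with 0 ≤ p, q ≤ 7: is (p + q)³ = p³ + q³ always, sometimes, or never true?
It holds at (p, q) = (0, 4) (both sides equal 64), but fails at (p, q) = (2, 7) (LHS = 729, RHS = 351).

Answer: Sometimes true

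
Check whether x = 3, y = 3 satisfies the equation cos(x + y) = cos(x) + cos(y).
Fails

Substituting x = 3, y = 3:

LHS = cos(3 + 3) = cos(6) ≈ 0.9602
RHS = cos(3) + cos(3) = 2·cos(3) ≈ -1.98

LHS ≠ RHS, so the equation does not hold at this point.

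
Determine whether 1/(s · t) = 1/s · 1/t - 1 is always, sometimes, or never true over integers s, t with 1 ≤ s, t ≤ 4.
The claim fails for every pair in the range. For instance at (s, t) = (4, 3): LHS = 1/12, RHS = -11/12.

Answer: Never true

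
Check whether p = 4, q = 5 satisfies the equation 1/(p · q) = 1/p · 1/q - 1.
Fails

Substituting p = 4, q = 5:

LHS = 1/(4 · 5) = 1/20
RHS = 1/4 · 1/5 - 1 = -19/20

LHS ≠ RHS, so the equation does not hold at this point.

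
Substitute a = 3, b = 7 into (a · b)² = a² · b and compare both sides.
LHS = (3 · 7)² = 441
RHS = 3² · 7 = 63

LHS ≠ RHS, so the equation does not hold here.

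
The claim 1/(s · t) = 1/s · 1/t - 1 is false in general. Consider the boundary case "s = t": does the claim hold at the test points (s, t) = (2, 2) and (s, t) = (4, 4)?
No, fails at both test points

At (2, 2): LHS = 1/4 ≠ RHS = -3/4
At (4, 4): LHS = 1/16 ≠ RHS = -15/16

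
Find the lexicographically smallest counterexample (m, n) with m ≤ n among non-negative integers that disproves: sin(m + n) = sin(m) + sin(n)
At (0, 5): both sides equal sin(5) ≈ -0.9589, so it holds there.

Substituting (1, 1) into the claim:
LHS = sin(1 + 1) = sin(2) ≈ 0.9093
RHS = sin(1) + sin(1) = 2·sin(1) ≈ 1.683

Since LHS ≠ RHS, this pair disproves the claim, and no lexicographically smaller pair (m ≤ n, non-negative integers) does.

For instance (1, 5) is also a counterexample (LHS = sin(6) ≈ -0.2794, RHS = sin(5) + sin(1) ≈ -0.1175), but it's lexicographically larger.

Answer: (m, n) = (1, 1)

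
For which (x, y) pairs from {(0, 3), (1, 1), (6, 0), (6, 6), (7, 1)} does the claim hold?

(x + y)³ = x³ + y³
(0, 3), (6, 0)

Testing each pair:
(0, 3): LHS = 27, RHS = 27 → holds
(1, 1): LHS = 8, RHS = 2 → fails
(6, 0): LHS = 216, RHS = 216 → holds
(6, 6): LHS = 1728, RHS = 432 → fails
(7, 1): LHS = 512, RHS = 344 → fails

2 of 5 pairs satisfy the claim.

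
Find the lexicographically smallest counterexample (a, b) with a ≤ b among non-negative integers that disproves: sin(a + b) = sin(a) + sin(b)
Substituting (1, 1) into the claim:
LHS = sin(1 + 1) = sin(2) ≈ 0.9093
RHS = sin(1) + sin(1) = 2·sin(1) ≈ 1.683

Since LHS ≠ RHS, this pair disproves the claim, and no lexicographically smaller pair (a ≤ b, non-negative integers) does.

For instance (2, 2) is also a counterexample (LHS = sin(4) ≈ -0.7568, RHS = 2·sin(2) ≈ 1.819), but it's lexicographically larger.

Answer: (a, b) = (1, 1)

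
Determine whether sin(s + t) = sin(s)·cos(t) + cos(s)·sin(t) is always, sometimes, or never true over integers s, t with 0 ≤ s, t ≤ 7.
The identity holds for every pair in the range. For instance at (s, t) = (5, 3): both sides equal sin(8) ≈ 0.9894.

Answer: Always true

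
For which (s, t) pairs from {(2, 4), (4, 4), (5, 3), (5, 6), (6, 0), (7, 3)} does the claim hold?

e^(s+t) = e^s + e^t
None

Testing each pair:
(2, 4): LHS = e^6 ≈ 403.4, RHS = e^2 + e^4 ≈ 61.99 → fails
(4, 4): LHS = e^8 ≈ 2981, RHS = 2·e^4 ≈ 109.2 → fails
(5, 3): LHS = e^8 ≈ 2981, RHS = e^3 + e^5 ≈ 168.5 → fails
(5, 6): LHS = e^11 ≈ 59874.1, RHS = e^5 + e^6 ≈ 551.8 → fails
(6, 0): LHS = e^6 ≈ 403.4, RHS = 1 + e^6 ≈ 404.4 → fails
(7, 3): LHS = e^10 ≈ 22026.5, RHS = e^3 + e^7 ≈ 1117 → fails

No pair satisfies the claim.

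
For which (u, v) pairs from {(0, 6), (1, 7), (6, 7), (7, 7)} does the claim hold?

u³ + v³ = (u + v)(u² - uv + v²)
All pairs

Testing each pair:
(0, 6): LHS = 216, RHS = 216 → holds
(1, 7): LHS = 344, RHS = 344 → holds
(6, 7): LHS = 559, RHS = 559 → holds
(7, 7): LHS = 686, RHS = 686 → holds

Every pair satisfies the claim.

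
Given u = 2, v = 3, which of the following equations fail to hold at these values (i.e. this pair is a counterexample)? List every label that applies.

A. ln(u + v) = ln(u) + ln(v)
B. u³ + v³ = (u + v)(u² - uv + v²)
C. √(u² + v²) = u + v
Evaluating each claim at the given values:
A. LHS = ln(5) ≈ 1.609, RHS = ln(2) + ln(3) ≈ 1.792 → fails here (LHS ≠ RHS)
B. LHS = 35, RHS = 35 → holds here (LHS = RHS)
C. LHS = √(13) ≈ 3.606, RHS = 5 → fails here (LHS ≠ RHS)

Answer: A, C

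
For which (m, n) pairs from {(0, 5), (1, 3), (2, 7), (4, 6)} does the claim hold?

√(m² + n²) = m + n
Testing each pair:
(0, 5): LHS = 5, RHS = 5 → holds
(1, 3): LHS = √(10) ≈ 3.162, RHS = 4 → fails
(2, 7): LHS = √(53) ≈ 7.28, RHS = 9 → fails
(4, 6): LHS = 2·√(13) ≈ 7.211, RHS = 10 → fails

1 of 4 pairs satisfies the claim.

Answer: (0, 5)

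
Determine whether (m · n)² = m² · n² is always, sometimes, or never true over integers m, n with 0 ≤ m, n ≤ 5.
Always true

The identity holds for every pair in the range. For instance at (m, n) = (3, 1): both sides equal 9.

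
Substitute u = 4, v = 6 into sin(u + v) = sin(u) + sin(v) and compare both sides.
LHS = sin(4 + 6) = sin(10) ≈ -0.544
RHS = sin(4) + sin(6) ≈ -1.036

LHS ≠ RHS (they differ by about 0.4922), so the equation does not hold here.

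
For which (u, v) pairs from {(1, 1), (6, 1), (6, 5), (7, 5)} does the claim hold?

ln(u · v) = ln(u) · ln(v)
(1, 1)

Testing each pair:
(1, 1): LHS = 0, RHS = 0 → holds
(6, 1): LHS = ln(6) ≈ 1.792, RHS = 0 → fails
(6, 5): LHS = ln(30) ≈ 3.401, RHS = ln(5)·ln(6) ≈ 2.884 → fails
(7, 5): LHS = ln(35) ≈ 3.555, RHS = ln(5)·ln(7) ≈ 3.132 → fails

1 of 4 pairs satisfies the claim.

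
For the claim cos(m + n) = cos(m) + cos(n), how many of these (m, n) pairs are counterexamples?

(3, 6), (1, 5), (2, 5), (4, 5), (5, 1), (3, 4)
6

Testing each pair:
(3, 6): LHS = cos(9) ≈ -0.9111, RHS = cos(3) + cos(6) ≈ -0.02982 → counterexample
(1, 5): LHS = cos(6) ≈ 0.9602, RHS = cos(5) + cos(1) ≈ 0.824 → counterexample
(2, 5): LHS = cos(7) ≈ 0.7539, RHS = cos(2) + cos(5) ≈ -0.1325 → counterexample
(4, 5): LHS = cos(9) ≈ -0.9111, RHS = cos(4) + cos(5) ≈ -0.37 → counterexample
(5, 1): LHS = cos(6) ≈ 0.9602, RHS = cos(5) + cos(1) ≈ 0.824 → counterexample
(3, 4): LHS = cos(7) ≈ 0.7539, RHS = cos(3) + cos(4) ≈ -1.644 → counterexample

That makes 6 counterexamples.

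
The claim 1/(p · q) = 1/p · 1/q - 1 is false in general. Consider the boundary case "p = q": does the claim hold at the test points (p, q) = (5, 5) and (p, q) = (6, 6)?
At (5, 5): LHS = 1/25 ≠ RHS = -24/25
At (6, 6): LHS = 1/36 ≠ RHS = -35/36

Answer: No, fails at both test points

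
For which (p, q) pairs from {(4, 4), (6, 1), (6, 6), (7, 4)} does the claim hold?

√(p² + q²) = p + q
Testing each pair:
(4, 4): LHS = 4·√(2) ≈ 5.657, RHS = 8 → fails
(6, 1): LHS = √(37) ≈ 6.083, RHS = 7 → fails
(6, 6): LHS = 6·√(2) ≈ 8.485, RHS = 12 → fails
(7, 4): LHS = √(65) ≈ 8.062, RHS = 11 → fails

No pair satisfies the claim.

Answer: None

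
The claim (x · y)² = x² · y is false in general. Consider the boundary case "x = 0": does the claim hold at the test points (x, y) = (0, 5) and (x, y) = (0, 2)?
At (0, 5): LHS = 0, RHS = 0 → equal
At (0, 2): LHS = 0, RHS = 0 → equal

So the claim does hold at both of these boundary points, even though it is not an identity.

Answer: Yes, holds at both test points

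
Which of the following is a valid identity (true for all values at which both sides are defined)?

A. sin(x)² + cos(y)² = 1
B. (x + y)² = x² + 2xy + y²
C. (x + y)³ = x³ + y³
B

A: fails at (1, 2) — LHS = cos(2)² + sin(1)² ≈ 0.8813, RHS = 1.
B: holds — e.g. at (2, 3), both sides equal 25.
C: fails at (2, 7) — LHS = 729, RHS = 351.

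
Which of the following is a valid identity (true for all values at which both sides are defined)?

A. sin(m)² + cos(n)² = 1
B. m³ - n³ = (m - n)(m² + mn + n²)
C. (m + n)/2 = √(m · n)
A: fails at (3, 7) — LHS = sin(3)² + cos(7)² ≈ 0.5883, RHS = 1.
B: holds — e.g. at (3, 4), both sides equal -37.
C: fails at (3, 4) — LHS = 7/2, RHS = 2·√(3) ≈ 3.464.

Answer: B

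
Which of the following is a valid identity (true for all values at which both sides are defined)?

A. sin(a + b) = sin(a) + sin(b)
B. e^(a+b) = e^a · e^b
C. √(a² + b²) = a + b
B

A: fails at (1, 2) — LHS = sin(3) ≈ 0.1411, RHS = sin(1) + sin(2) ≈ 1.751.
B: holds — e.g. at (2, 4), both sides equal e^6 ≈ 403.4.
C: fails at (3, 5) — LHS = √(34) ≈ 5.831, RHS = 8.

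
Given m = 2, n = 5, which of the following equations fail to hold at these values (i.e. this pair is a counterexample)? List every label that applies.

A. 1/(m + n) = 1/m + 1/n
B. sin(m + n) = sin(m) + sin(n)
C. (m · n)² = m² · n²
A, B

Evaluating each claim at the given values:
A. LHS = 1/7, RHS = 7/10 → fails here (LHS ≠ RHS)
B. LHS = sin(7) ≈ 0.657, RHS = sin(5) + sin(2) ≈ -0.04963 → fails here (LHS ≠ RHS)
C. LHS = 100, RHS = 100 → holds here (LHS = RHS)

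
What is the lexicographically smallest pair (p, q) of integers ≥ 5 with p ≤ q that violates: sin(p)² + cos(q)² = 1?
At (5, 5): both sides equal 1, so it holds there.

Substituting (5, 6) into the claim:
LHS = sin(5)² + cos(6)² ≈ 1.841
RHS = 1

Since LHS ≠ RHS, this pair disproves the claim, and no lexicographically smaller pair (p ≤ q, integers ≥ 5) does.

For instance (9, 11) is also a counterexample (LHS = cos(11)² + sin(9)² ≈ 0.1699, RHS = 1), but it's lexicographically larger.

Answer: (p, q) = (5, 6)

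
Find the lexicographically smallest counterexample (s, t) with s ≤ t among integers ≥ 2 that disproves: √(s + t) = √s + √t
Substituting (2, 2) into the claim:
LHS = √(2 + 2) = 2
RHS = √2 + √2 = 2·√(2) ≈ 2.828

Since LHS ≠ RHS, this pair disproves the claim, and no lexicographically smaller pair (s ≤ t, integers ≥ 2) does.

For instance (4, 7) is also a counterexample (LHS = √(11) ≈ 3.317, RHS = 2 + √(7) ≈ 4.646), but it's lexicographically larger.

Answer: (s, t) = (2, 2)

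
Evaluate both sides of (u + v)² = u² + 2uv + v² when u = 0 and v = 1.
LHS = (0 + 1)² = 1
RHS = 0² + 2·0·1 + 1² = 1

LHS = RHS: the two sides agree.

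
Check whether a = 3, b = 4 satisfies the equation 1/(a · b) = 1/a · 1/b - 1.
Fails

Substituting a = 3, b = 4:

LHS = 1/(3 · 4) = 1/12
RHS = 1/3 · 1/4 - 1 = -11/12

LHS ≠ RHS, so the equation does not hold at this point.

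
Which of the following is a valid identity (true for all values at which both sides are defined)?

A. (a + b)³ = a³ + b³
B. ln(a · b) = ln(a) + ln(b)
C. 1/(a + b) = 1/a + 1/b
A: fails at (3, 3) — LHS = 216, RHS = 54.
B: holds — e.g. at (4, 4), both sides equal ln(16) ≈ 2.773.
C: fails at (3, 5) — LHS = 1/8, RHS = 8/15.

Answer: B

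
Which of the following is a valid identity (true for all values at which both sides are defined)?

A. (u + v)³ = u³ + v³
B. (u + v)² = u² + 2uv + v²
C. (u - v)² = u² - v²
B

A: fails at (1, 4) — LHS = 125, RHS = 65.
B: holds — e.g. at (1, 3), both sides equal 16.
C: fails at (3, 5) — LHS = 4, RHS = -16.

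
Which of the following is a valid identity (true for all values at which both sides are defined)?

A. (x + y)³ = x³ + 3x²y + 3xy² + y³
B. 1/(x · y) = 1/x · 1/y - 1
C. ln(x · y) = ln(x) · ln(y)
A

A: holds — e.g. at (4, 4), both sides equal 512.
B: fails at (3, 3) — LHS = 1/9, RHS = -8/9.
C: fails at (1, 5) — LHS = ln(5) ≈ 1.609, RHS = 0.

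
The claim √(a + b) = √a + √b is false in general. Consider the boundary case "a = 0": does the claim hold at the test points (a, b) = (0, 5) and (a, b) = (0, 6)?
At (0, 5): LHS = √(5) ≈ 2.236, RHS = √(5) ≈ 2.236 → equal
At (0, 6): LHS = √(6) ≈ 2.449, RHS = √(6) ≈ 2.449 → equal

So the claim does hold at both of these boundary points, even though it is not an identity.

Answer: Yes, holds at both test points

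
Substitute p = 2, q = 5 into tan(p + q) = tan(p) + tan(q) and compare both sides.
LHS = tan(2 + 5) = tan(7) ≈ 0.8714
RHS = tan(2) + tan(5) ≈ -5.566

LHS ≠ RHS (they differ by about 6.437), so the equation does not hold here.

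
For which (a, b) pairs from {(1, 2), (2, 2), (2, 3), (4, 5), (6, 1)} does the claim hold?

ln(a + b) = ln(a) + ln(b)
(2, 2)

Testing each pair:
(1, 2): LHS = ln(3) ≈ 1.099, RHS = ln(2) ≈ 0.6931 → fails
(2, 2): LHS = ln(4) ≈ 1.386, RHS = 2·ln(2) ≈ 1.386 → holds
(2, 3): LHS = ln(5) ≈ 1.609, RHS = ln(2) + ln(3) ≈ 1.792 → fails
(4, 5): LHS = ln(9) ≈ 2.197, RHS = ln(4) + ln(5) ≈ 2.996 → fails
(6, 1): LHS = ln(7) ≈ 1.946, RHS = ln(6) ≈ 1.792 → fails

1 of 5 pairs satisfies the claim.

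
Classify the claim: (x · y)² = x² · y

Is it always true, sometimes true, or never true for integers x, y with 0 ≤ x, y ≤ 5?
Sometimes true

It holds at (x, y) = (2, 0) (both sides equal 0), but fails at (x, y) = (3, 2) (LHS = 36, RHS = 18).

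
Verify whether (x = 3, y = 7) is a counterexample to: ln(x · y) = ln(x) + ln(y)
Substituting x = 3, y = 7:
LHS = ln(3 · 7) = ln(21) ≈ 3.045
RHS = ln(3) + ln(7) ≈ 3.045

The sides agree, so this pair does not disprove the claim.

Answer: No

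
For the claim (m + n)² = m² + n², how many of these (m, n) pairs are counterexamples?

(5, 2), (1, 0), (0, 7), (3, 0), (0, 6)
Testing each pair:
(5, 2): LHS = 49, RHS = 29 → counterexample
(1, 0): LHS = 1, RHS = 1 → satisfies claim
(0, 7): LHS = 49, RHS = 49 → satisfies claim
(3, 0): LHS = 9, RHS = 9 → satisfies claim
(0, 6): LHS = 36, RHS = 36 → satisfies claim

That makes 1 counterexample.

Answer: 1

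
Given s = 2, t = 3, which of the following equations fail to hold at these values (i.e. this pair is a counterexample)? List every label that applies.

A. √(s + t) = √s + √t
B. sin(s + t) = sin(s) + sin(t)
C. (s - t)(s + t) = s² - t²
A, B

Evaluating each claim at the given values:
A. LHS = √(5) ≈ 2.236, RHS = √(2) + √(3) ≈ 3.146 → fails here (LHS ≠ RHS)
B. LHS = sin(5) ≈ -0.9589, RHS = sin(3) + sin(2) ≈ 1.05 → fails here (LHS ≠ RHS)
C. LHS = -5, RHS = -5 → holds here (LHS = RHS)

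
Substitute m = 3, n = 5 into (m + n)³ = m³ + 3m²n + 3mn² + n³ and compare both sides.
LHS = (3 + 5)³ = 512
RHS = 3³ + 3·3²·5 + 3·3·5² + 5³ = 512

LHS = RHS: the two sides agree.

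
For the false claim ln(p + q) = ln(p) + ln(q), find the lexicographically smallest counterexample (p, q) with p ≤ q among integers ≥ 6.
(p, q) = (6, 6)

Substituting (6, 6) into the claim:
LHS = ln(6 + 6) = ln(12) ≈ 2.485
RHS = ln(6) + ln(6) = 2·ln(6) ≈ 3.584

Since LHS ≠ RHS, this pair disproves the claim, and no lexicographically smaller pair (p ≤ q, integers ≥ 6) does.

For instance (6, 11) is also a counterexample (LHS = ln(17) ≈ 2.833, RHS = ln(6) + ln(11) ≈ 4.19), but it's lexicographically larger.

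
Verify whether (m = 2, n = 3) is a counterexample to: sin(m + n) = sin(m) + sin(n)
Yes

Substituting m = 2, n = 3:
LHS = sin(2 + 3) = sin(5) ≈ -0.9589
RHS = sin(2) + sin(3) ≈ 1.05

Since LHS ≠ RHS, this pair disproves the claim.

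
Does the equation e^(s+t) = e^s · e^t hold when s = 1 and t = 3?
Holds

Substituting s = 1, t = 3:

LHS = e^(1+3) = e^4 ≈ 54.6
RHS = e^1 · e^3 = e^4 ≈ 54.6

LHS = RHS, so the equation holds at this point.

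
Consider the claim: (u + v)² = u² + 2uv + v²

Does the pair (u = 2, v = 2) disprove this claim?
Substituting u = 2, v = 2:
LHS = (2 + 2)² = 16
RHS = 2² + 2·2·2 + 2² = 16

The sides agree, so this pair does not disprove the claim.

Answer: No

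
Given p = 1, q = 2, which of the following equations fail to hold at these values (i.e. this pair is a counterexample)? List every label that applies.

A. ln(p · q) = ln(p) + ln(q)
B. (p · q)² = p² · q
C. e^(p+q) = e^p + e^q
B, C

Evaluating each claim at the given values:
A. LHS = ln(2) ≈ 0.6931, RHS = ln(2) ≈ 0.6931 → holds here (LHS = RHS)
B. LHS = 4, RHS = 2 → fails here (LHS ≠ RHS)
C. LHS = e^3 ≈ 20.09, RHS = e + e^2 ≈ 10.11 → fails here (LHS ≠ RHS)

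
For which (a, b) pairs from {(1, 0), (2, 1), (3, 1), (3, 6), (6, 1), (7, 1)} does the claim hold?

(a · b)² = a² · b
Testing each pair:
(1, 0): LHS = 0, RHS = 0 → holds
(2, 1): LHS = 4, RHS = 4 → holds
(3, 1): LHS = 9, RHS = 9 → holds
(3, 6): LHS = 324, RHS = 54 → fails
(6, 1): LHS = 36, RHS = 36 → holds
(7, 1): LHS = 49, RHS = 49 → holds

5 of 6 pairs satisfy the claim.

Answer: (1, 0), (2, 1), (3, 1), (6, 1), (7, 1)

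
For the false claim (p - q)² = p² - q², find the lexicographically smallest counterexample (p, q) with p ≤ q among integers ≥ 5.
Substituting (5, 6) into the claim:
LHS = (5 - 6)² = 1
RHS = 5² - 6² = -11

Since LHS ≠ RHS, this pair disproves the claim, and no lexicographically smaller pair (p ≤ q, integers ≥ 5) does.

For instance (7, 8) is also a counterexample (LHS = 1, RHS = -15), but it's lexicographically larger.

Answer: (p, q) = (5, 6)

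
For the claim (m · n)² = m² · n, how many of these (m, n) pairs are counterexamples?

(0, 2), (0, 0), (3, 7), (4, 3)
2

Testing each pair:
(0, 2): LHS = 0, RHS = 0 → satisfies claim
(0, 0): LHS = 0, RHS = 0 → satisfies claim
(3, 7): LHS = 441, RHS = 63 → counterexample
(4, 3): LHS = 144, RHS = 48 → counterexample

That makes 2 counterexamples.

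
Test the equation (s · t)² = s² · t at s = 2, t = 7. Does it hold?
Substituting s = 2, t = 7:

LHS = (2 · 7)² = 196
RHS = 2² · 7 = 28

LHS ≠ RHS, so the equation does not hold at this point.

Answer: Fails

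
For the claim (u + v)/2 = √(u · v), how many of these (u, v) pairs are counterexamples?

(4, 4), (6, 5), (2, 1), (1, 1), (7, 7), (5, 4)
3

Testing each pair:
(4, 4): LHS = 4, RHS = 4 → satisfies claim
(6, 5): LHS = 11/2, RHS = √(30) ≈ 5.477 → counterexample
(2, 1): LHS = 3/2, RHS = √(2) ≈ 1.414 → counterexample
(1, 1): LHS = 1, RHS = 1 → satisfies claim
(7, 7): LHS = 7, RHS = 7 → satisfies claim
(5, 4): LHS = 9/2, RHS = 2·√(5) ≈ 4.472 → counterexample

That makes 3 counterexamples.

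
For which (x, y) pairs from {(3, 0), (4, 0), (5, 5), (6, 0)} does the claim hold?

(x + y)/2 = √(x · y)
Testing each pair:
(3, 0): LHS = 3/2, RHS = 0 → fails
(4, 0): LHS = 2, RHS = 0 → fails
(5, 5): LHS = 5, RHS = 5 → holds
(6, 0): LHS = 3, RHS = 0 → fails

1 of 4 pairs satisfies the claim.

Answer: (5, 5)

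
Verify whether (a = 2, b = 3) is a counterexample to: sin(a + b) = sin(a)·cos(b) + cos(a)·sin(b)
Substituting a = 2, b = 3:
LHS = sin(2 + 3) = sin(5) ≈ -0.9589
RHS = sin(2)·cos(3) + cos(2)·sin(3) = sin(2)·cos(3) + sin(3)·cos(2) ≈ -0.9589

The sides agree, so this pair does not disprove the claim.

Answer: No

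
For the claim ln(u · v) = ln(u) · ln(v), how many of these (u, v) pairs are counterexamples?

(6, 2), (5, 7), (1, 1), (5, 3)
3

Testing each pair:
(6, 2): LHS = ln(12) ≈ 2.485, RHS = ln(2)·ln(6) ≈ 1.242 → counterexample
(5, 7): LHS = ln(35) ≈ 3.555, RHS = ln(5)·ln(7) ≈ 3.132 → counterexample
(1, 1): LHS = 0, RHS = 0 → satisfies claim
(5, 3): LHS = ln(15) ≈ 2.708, RHS = ln(3)·ln(5) ≈ 1.768 → counterexample

That makes 3 counterexamples.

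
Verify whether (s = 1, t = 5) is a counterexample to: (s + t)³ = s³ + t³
Yes

Substituting s = 1, t = 5:
LHS = (1 + 5)³ = 216
RHS = 1³ + 5³ = 126

Since LHS ≠ RHS, this pair disproves the claim.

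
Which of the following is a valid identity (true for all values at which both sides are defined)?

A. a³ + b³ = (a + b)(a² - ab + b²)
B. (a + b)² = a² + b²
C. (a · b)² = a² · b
A

A: holds — e.g. at (4, 4), both sides equal 128.
B: fails at (2, 2) — LHS = 16, RHS = 8.
C: fails at (2, 4) — LHS = 64, RHS = 16.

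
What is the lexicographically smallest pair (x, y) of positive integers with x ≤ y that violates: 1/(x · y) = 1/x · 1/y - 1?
(x, y) = (1, 1)

Substituting (1, 1) into the claim:
LHS = 1/(1 · 1) = 1
RHS = 1/1 · 1/1 - 1 = 0

Since LHS ≠ RHS, this pair disproves the claim, and no lexicographically smaller pair (x ≤ y, positive integers) does.

For instance (1, 2) is also a counterexample (LHS = 1/2, RHS = -1/2), but it's lexicographically larger.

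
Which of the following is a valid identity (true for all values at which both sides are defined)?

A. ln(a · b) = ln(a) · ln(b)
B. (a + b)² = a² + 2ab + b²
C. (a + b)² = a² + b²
A: fails at (4, 4) — LHS = ln(16) ≈ 2.773, RHS = ln(4)² ≈ 1.922.
B: holds — e.g. at (2, 2), both sides equal 16.
C: fails at (4, 4) — LHS = 64, RHS = 32.

Answer: B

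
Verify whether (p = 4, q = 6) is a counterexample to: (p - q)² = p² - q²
Yes

Substituting p = 4, q = 6:
LHS = (4 - 6)² = 4
RHS = 4² - 6² = -20

Since LHS ≠ RHS, this pair disproves the claim.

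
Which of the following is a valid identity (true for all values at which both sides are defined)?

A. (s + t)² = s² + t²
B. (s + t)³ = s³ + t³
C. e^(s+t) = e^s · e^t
C

A: fails at (4, 5) — LHS = 81, RHS = 41.
B: fails at (2, 2) — LHS = 64, RHS = 16.
C: holds — e.g. at (4, 4), both sides equal e^8 ≈ 2981.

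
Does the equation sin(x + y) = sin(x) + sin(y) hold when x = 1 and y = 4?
Fails

Substituting x = 1, y = 4:

LHS = sin(1 + 4) = sin(5) ≈ -0.9589
RHS = sin(1) + sin(4) ≈ 0.08467

LHS ≠ RHS, so the equation does not hold at this point.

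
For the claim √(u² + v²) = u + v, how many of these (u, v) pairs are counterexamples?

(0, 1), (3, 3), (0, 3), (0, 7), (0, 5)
Testing each pair:
(0, 1): LHS = 1, RHS = 1 → satisfies claim
(3, 3): LHS = 3·√(2) ≈ 4.243, RHS = 6 → counterexample
(0, 3): LHS = 3, RHS = 3 → satisfies claim
(0, 7): LHS = 7, RHS = 7 → satisfies claim
(0, 5): LHS = 5, RHS = 5 → satisfies claim

That makes 1 counterexample.

Answer: 1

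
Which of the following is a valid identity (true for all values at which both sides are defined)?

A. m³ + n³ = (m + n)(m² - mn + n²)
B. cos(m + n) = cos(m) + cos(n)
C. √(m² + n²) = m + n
A: holds — e.g. at (1, 2), both sides equal 9.
B: fails at (2, 7) — LHS = cos(9) ≈ -0.9111, RHS = cos(2) + cos(7) ≈ 0.3378.
C: fails at (5, 5) — LHS = 5·√(2) ≈ 7.071, RHS = 10.

Answer: A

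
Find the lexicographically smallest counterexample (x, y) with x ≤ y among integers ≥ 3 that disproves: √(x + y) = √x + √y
(x, y) = (3, 3)

Substituting (3, 3) into the claim:
LHS = √(3 + 3) = √(6) ≈ 2.449
RHS = √3 + √3 = 2·√(3) ≈ 3.464

Since LHS ≠ RHS, this pair disproves the claim, and no lexicographically smaller pair (x ≤ y, integers ≥ 3) does.

For instance (4, 7) is also a counterexample (LHS = √(11) ≈ 3.317, RHS = 2 + √(7) ≈ 4.646), but it's lexicographically larger.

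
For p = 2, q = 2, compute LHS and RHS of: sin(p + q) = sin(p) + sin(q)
LHS = sin(2 + 2) = sin(4) ≈ -0.7568
RHS = sin(2) + sin(2) = 2·sin(2) ≈ 1.819

LHS ≠ RHS (they differ by about 2.575), so the equation does not hold here.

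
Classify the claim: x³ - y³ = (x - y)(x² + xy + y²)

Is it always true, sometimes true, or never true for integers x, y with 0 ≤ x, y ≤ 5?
The identity holds for every pair in the range. For instance at (x, y) = (5, 4): both sides equal 61.

Answer: Always true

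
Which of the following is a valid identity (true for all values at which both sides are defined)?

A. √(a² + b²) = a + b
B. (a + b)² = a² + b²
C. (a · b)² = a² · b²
A: fails at (2, 2) — LHS = 2·√(2) ≈ 2.828, RHS = 4.
B: fails at (6, 7) — LHS = 169, RHS = 85.
C: holds — e.g. at (1, 4), both sides equal 16.

Answer: C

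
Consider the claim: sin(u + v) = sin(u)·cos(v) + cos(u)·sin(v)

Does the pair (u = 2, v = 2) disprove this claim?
Substituting u = 2, v = 2:
LHS = sin(2 + 2) = sin(4) ≈ -0.7568
RHS = sin(2)·cos(2) + cos(2)·sin(2) = 2·sin(2)·cos(2) ≈ -0.7568

The sides agree, so this pair does not disprove the claim.

Answer: No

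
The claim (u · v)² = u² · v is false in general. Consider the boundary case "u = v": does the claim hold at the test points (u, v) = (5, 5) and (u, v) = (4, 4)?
No, fails at both test points

At (5, 5): LHS = 625 ≠ RHS = 125
At (4, 4): LHS = 256 ≠ RHS = 64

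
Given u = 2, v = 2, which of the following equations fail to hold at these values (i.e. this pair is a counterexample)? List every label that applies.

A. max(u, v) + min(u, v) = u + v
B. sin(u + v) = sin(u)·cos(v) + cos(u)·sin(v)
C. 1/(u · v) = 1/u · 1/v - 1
C

Evaluating each claim at the given values:
A. LHS = 4, RHS = 4 → holds here (LHS = RHS)
B. LHS = sin(4) ≈ -0.7568, RHS = 2·sin(2)·cos(2) ≈ -0.7568 → holds here (LHS = RHS)
C. LHS = 1/4, RHS = -3/4 → fails here (LHS ≠ RHS)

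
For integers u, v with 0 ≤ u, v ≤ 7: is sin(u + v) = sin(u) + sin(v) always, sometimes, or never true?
It holds at (u, v) = (4, 0) (both sides equal sin(4) ≈ -0.7568), but fails at (u, v) = (5, 1) (LHS = sin(6) ≈ -0.2794, RHS = sin(5) + sin(1) ≈ -0.1175).

Answer: Sometimes true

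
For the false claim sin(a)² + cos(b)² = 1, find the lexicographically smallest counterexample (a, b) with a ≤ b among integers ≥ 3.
(a, b) = (3, 4)

Substituting (3, 4) into the claim:
LHS = sin(3)² + cos(4)² ≈ 0.4472
RHS = 1

Since LHS ≠ RHS, this pair disproves the claim, and no lexicographically smaller pair (a ≤ b, integers ≥ 3) does.

For instance (3, 7) is also a counterexample (LHS = sin(3)² + cos(7)² ≈ 0.5883, RHS = 1), but it's lexicographically larger.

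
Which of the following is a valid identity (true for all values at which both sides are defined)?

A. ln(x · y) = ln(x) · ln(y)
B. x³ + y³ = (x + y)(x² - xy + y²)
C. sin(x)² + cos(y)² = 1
A: fails at (2, 4) — LHS = ln(8) ≈ 2.079, RHS = ln(2)·ln(4) ≈ 0.9609.
B: holds — e.g. at (4, 6), both sides equal 280.
C: fails at (2, 7) — LHS = cos(7)² + sin(2)² ≈ 1.395, RHS = 1.

Answer: B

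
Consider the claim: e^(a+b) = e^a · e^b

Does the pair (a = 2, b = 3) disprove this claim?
Substituting a = 2, b = 3:
LHS = e^(2+3) = e^5 ≈ 148.4
RHS = e^2 · e^3 = e^5 ≈ 148.4

The sides agree, so this pair does not disprove the claim.

Answer: No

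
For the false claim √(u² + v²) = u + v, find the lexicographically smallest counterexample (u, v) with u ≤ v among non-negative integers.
(u, v) = (1, 1)

Substituting (1, 1) into the claim:
LHS = √(1² + 1²) = √(2) ≈ 1.414
RHS = 1 + 1 = 2

Since LHS ≠ RHS, this pair disproves the claim, and no lexicographically smaller pair (u ≤ v, non-negative integers) does.

For instance (1, 6) is also a counterexample (LHS = √(37) ≈ 6.083, RHS = 7), but it's lexicographically larger.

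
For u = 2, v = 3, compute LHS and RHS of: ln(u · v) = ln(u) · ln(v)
LHS = ln(2 · 3) = ln(6) ≈ 1.792
RHS = ln(2) · ln(3) ≈ 0.7615

LHS ≠ RHS (they differ by about 1.03), so the equation does not hold here.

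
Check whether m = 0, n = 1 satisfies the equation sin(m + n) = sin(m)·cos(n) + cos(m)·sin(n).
Substituting m = 0, n = 1:

LHS = sin(0 + 1) = sin(1) ≈ 0.8415
RHS = sin(0)·cos(1) + cos(0)·sin(1) = sin(1) ≈ 0.8415

LHS = RHS, so the equation holds at this point.

Answer: Holds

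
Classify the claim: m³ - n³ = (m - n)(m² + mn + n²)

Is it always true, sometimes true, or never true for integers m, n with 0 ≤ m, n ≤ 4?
The identity holds for every pair in the range. For instance at (m, n) = (2, 2): both sides equal 0.

Answer: Always true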